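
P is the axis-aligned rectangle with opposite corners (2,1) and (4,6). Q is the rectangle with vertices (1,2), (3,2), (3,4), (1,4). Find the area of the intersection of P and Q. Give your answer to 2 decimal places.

|P∩Q|: x∈[2,3], y∈[2,4] → 1·2 = 2.

2.00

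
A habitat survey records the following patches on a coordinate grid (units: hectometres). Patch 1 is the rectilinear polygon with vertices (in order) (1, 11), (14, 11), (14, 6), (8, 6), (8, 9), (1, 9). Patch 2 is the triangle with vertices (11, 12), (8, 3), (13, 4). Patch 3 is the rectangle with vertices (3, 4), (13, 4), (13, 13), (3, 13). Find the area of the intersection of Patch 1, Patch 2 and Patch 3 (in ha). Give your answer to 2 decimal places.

The intersection is the polygon with vertices (12.5,6), (9,6), (10.667,11), (11.25,11).
By the shoelace formula its area is 10.21.

10.21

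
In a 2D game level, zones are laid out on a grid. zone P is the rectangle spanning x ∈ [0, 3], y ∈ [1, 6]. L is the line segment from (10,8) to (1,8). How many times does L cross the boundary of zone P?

0

The segment lies entirely outside zone P and never meets its boundary.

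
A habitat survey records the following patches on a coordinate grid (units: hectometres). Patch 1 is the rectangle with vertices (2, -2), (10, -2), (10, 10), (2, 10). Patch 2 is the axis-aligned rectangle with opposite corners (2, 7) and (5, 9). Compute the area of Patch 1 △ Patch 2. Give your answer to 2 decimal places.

90.00

|Patch 1∩Patch 2|: x∈[2,5], y∈[7,9] → 3·2 = 6.
|Patch 1 △ Patch 2| = |Patch 1| + |Patch 2| − 2·|Patch 1∩Patch 2| = 96 + 6 − 12 = 90.00.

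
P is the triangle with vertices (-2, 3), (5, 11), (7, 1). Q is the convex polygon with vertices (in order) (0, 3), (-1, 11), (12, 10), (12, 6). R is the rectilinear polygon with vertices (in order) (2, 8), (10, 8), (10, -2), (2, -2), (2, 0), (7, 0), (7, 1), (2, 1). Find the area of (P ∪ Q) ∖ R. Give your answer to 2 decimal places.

51.89

|P ∪ Q| = 91.3947.
|(P ∪ Q) ∩ R| = 39.5079.
|(P ∪ Q) ∖ R| = 91.3947 − 39.5079 = 51.89.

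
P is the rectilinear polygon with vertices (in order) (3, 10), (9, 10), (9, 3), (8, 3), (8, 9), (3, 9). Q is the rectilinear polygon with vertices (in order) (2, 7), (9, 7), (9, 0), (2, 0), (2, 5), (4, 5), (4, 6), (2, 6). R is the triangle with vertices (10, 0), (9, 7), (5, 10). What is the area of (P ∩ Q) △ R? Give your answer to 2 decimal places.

|P ∩ Q| = 4.
|(P ∩ Q) ∩ R| = 3.75.
|(P ∩ Q) △ R| = 4 + 12.5 − 7.5 = 9.00.

9.00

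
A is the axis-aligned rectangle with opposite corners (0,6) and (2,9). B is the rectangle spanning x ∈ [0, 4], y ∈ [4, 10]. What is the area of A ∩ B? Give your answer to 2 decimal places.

6.00

|A∩B|: x∈[0,2], y∈[6,9] → 2·3 = 6.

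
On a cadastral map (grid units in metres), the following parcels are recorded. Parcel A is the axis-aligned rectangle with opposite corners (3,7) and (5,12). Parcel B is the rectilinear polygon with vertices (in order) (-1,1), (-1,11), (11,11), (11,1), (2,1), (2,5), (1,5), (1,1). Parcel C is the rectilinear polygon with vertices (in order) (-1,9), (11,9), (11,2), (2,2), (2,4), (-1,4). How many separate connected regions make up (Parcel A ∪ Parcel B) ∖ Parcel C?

(Parcel A ∪ Parcel B) ∖ Parcel C splits into 3 disjoint pieces (area 26, area 9, area 6).

3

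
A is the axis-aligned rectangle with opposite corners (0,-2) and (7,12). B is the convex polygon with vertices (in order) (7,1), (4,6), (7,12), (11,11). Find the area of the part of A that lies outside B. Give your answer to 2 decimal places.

81.50

|A| = 98, |A∩B| = 16.5.
|A ∖ B| = |A| − |A∩B| = 98 − 16.5 = 81.50.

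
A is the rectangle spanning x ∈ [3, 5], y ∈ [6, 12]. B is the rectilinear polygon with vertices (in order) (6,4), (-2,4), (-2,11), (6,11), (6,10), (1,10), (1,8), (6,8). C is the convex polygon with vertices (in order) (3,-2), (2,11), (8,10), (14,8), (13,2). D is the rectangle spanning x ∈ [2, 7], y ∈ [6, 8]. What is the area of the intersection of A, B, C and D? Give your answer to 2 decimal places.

The intersection is the polygon with vertices (3,8), (5,8), (5,6), (3,6).
By the shoelace formula its area is 4.00.

4.00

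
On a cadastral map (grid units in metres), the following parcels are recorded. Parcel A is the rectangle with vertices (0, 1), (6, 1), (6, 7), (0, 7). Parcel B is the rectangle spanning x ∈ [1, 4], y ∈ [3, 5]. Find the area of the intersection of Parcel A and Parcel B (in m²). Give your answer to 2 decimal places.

|Parcel A∩Parcel B|: x∈[1,4], y∈[3,5] → 3·2 = 6.

6.00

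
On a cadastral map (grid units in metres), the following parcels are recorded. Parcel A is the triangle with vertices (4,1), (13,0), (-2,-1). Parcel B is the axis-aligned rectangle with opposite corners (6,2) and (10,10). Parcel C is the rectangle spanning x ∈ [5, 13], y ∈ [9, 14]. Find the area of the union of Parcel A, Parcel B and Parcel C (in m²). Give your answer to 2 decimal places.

80.00

By inclusion–exclusion:
Individual areas: |Parcel A| = 12, |Parcel B| = 32, |Parcel C| = 40.
|Parcel A∩Parcel B| = 0.
|Parcel A∩Parcel C| = 0.
|Parcel B∩Parcel C|: x∈[6,10], y∈[9,10] → 4·1 = 4.
|Parcel A∩Parcel B∩Parcel C| = 0.
|Parcel A ∪ Parcel B ∪ Parcel C| = 84 − 4 + 0 = 80.00.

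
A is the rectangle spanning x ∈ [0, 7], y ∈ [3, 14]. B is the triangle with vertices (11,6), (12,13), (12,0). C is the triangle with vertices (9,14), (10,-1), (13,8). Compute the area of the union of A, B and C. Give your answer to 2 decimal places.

By inclusion–exclusion:
Individual areas: |A| = 77, |B| = 6.5, |C| = 27.
|A∩B| = 0.
|A∩C| = 0.
|B∩C| = 4.3905.
|A∩B∩C| = 0.
|A ∪ B ∪ C| = 110.5 − 4.3905 + 0 = 106.11.

106.11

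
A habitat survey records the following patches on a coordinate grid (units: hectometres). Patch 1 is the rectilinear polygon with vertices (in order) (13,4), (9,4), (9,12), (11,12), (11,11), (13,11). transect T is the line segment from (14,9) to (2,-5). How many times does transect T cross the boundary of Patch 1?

2

The segment meets the boundary at (9.714,4), (13,7.833).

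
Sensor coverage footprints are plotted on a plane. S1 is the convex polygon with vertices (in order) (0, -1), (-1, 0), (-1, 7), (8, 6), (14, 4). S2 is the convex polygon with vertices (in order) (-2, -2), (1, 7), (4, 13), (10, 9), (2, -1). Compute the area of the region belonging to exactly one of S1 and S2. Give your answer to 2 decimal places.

69.89

|S1| = 68, |S2| = 77.5, |S1∩S2| = 37.8061.
|S1 △ S2| = |S1| + |S2| − 2·|S1∩S2| = 68 + 77.5 − 75.6122 = 69.89.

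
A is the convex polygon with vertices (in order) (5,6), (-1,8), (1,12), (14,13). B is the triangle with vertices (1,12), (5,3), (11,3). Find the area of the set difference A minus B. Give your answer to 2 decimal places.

44.83

|A| = 55, |A∩B| = 10.1687.
|A ∖ B| = |A| − |A∩B| = 55 − 10.1687 = 44.83.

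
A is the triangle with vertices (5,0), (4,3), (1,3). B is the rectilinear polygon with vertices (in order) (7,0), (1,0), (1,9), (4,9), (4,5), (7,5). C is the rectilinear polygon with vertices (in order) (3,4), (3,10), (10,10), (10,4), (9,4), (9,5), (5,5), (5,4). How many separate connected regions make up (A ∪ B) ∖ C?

(A ∪ B) ∖ C is a single connected region.

1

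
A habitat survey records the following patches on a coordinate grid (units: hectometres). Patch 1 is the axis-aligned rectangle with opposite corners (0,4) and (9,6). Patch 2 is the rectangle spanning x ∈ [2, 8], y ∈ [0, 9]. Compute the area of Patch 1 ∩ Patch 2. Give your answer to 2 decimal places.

12.00

|Patch 1∩Patch 2|: x∈[2,8], y∈[4,6] → 6·2 = 12.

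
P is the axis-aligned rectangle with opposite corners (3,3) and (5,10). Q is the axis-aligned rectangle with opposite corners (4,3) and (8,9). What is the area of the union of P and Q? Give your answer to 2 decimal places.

By inclusion–exclusion:
Individual areas: |P| = 14, |Q| = 24.
|P∩Q|: x∈[4,5], y∈[3,9] → 1·6 = 6.
|P ∪ Q| = 38 − 6 = 32.00.

32.00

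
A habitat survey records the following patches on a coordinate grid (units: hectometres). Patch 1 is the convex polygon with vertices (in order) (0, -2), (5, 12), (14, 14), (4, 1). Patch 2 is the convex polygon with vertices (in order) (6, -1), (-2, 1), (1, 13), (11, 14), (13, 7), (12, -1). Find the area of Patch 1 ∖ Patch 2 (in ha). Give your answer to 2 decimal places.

5.43

|Patch 1| = 69, |Patch 1∩Patch 2| = 63.5743.
|Patch 1 ∖ Patch 2| = |Patch 1| − |Patch 1∩Patch 2| = 69 − 63.5743 = 5.43.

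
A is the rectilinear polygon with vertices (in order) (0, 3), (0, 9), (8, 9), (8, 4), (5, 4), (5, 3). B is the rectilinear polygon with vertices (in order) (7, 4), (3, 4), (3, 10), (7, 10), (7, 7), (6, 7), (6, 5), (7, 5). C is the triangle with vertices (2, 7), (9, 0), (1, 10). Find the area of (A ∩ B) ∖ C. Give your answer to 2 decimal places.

|A ∩ B| = 18.
|(A ∩ B) ∩ C| = 2.9.
|(A ∩ B) ∖ C| = 18 − 2.9 = 15.10.

15.10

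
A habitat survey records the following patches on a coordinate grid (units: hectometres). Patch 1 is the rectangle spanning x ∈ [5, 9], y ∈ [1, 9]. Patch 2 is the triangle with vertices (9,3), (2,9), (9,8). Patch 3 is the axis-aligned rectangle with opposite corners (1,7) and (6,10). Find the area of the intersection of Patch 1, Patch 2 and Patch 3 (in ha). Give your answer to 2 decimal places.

1.50

The intersection is the polygon with vertices (5,8.571), (6,8.429), (6,7), (5,7).
By the shoelace formula its area is 1.50.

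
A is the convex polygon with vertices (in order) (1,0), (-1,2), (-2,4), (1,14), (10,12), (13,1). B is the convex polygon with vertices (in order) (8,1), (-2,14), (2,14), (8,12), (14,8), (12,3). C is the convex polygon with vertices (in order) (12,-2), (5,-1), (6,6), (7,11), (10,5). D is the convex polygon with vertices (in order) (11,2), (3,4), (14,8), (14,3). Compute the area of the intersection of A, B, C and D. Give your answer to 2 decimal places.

The intersection is the polygon with vertices (5.711,3.976), (5.863,5.041), (9.346,6.308), (10,5), (10.75,2.375), (10.333,2.167), (6.333,3.167).
By the shoelace formula its area is 13.08.

13.08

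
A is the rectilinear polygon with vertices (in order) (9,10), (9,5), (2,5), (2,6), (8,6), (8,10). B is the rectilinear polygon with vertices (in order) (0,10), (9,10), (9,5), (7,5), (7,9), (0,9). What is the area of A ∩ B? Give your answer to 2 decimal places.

The intersection is the polygon with vertices (9,5), (7,5), (7,6), (8,6), (8,10), (9,10).
By the shoelace formula its area is 6.00.

6.00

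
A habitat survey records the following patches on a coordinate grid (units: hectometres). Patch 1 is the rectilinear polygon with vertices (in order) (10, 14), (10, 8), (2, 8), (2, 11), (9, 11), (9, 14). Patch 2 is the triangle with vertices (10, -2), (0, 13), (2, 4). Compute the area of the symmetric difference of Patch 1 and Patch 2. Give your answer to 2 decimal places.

54.33

|Patch 1| = 27, |Patch 2| = 30, |Patch 1∩Patch 2| = 1.3333.
|Patch 1 △ Patch 2| = |Patch 1| + |Patch 2| − 2·|Patch 1∩Patch 2| = 27 + 30 − 2.6667 = 54.33.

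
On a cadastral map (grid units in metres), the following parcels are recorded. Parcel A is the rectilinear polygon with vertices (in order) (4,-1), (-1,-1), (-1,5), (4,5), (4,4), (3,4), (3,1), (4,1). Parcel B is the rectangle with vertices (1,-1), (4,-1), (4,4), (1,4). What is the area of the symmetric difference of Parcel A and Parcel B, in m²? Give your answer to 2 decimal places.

18.00

|Parcel A| = 27, |Parcel B| = 15, |Parcel A∩Parcel B| = 12.
|Parcel A △ Parcel B| = |Parcel A| + |Parcel B| − 2·|Parcel A∩Parcel B| = 27 + 15 − 24 = 18.00.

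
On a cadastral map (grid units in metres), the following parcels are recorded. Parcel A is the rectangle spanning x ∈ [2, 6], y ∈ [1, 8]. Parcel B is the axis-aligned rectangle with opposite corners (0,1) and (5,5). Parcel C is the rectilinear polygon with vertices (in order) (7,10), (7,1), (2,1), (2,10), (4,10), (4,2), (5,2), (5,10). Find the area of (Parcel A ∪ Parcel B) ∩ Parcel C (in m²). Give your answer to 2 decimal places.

22.00

|Parcel A ∪ Parcel B| = 36.
|(Parcel A ∪ Parcel B) ∩ Parcel C| = 22.00.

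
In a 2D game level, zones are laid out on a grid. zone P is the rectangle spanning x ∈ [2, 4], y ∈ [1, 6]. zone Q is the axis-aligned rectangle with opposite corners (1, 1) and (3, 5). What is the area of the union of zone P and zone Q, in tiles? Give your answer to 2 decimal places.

14.00

By inclusion–exclusion:
Individual areas: |zone P| = 10, |zone Q| = 8.
|zone P∩zone Q|: x∈[2,3], y∈[1,5] → 1·4 = 4.
|zone P ∪ zone Q| = 18 − 4 = 14.00.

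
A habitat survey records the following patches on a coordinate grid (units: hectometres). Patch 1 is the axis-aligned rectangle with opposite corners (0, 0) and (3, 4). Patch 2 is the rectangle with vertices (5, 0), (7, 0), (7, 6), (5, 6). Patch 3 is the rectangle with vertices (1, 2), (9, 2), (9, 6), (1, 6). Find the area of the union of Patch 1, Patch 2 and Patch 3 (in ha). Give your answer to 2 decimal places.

44.00

By inclusion–exclusion:
Individual areas: |Patch 1| = 12, |Patch 2| = 12, |Patch 3| = 32.
|Patch 1∩Patch 2| = 0 (no overlap).
|Patch 1∩Patch 3|: x∈[1,3], y∈[2,4] → 2·2 = 4.
|Patch 2∩Patch 3|: x∈[5,7], y∈[2,6] → 2·4 = 8.
|Patch 1∩Patch 2∩Patch 3| = 0.
|Patch 1 ∪ Patch 2 ∪ Patch 3| = 56 − 12 + 0 = 44.00.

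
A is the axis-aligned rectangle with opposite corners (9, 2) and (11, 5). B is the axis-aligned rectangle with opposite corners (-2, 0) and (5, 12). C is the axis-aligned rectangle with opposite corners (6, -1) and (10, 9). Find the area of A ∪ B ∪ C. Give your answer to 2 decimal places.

127.00

By inclusion–exclusion:
Individual areas: |A| = 6, |B| = 84, |C| = 40.
|A∩B| = 0 (no overlap).
|A∩C|: x∈[9,10], y∈[2,5] → 1·3 = 3.
|B∩C| = 0 (no overlap).
|A∩B∩C| = 0.
|A ∪ B ∪ C| = 130 − 3 + 0 = 127.00.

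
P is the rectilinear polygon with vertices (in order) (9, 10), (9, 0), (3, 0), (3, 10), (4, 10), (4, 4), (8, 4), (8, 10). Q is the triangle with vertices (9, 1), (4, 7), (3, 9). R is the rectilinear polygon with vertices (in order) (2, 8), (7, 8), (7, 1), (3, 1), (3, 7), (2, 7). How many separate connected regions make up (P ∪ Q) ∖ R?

2

(P ∪ Q) ∖ R splits into 2 disjoint pieces (area 18, area 2).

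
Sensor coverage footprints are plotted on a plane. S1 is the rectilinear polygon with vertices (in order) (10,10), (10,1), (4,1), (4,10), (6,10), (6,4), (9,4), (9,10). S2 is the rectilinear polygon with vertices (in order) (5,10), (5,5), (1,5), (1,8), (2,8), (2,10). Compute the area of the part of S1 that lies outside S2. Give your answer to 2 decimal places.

31.00

|S1| = 36, |S1∩S2| = 5.
|S1 ∖ S2| = |S1| − |S1∩S2| = 36 − 5 = 31.00.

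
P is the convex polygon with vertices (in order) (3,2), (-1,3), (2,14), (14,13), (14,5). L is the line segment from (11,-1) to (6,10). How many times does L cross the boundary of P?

1

The segment meets the boundary at (8.904,3.61).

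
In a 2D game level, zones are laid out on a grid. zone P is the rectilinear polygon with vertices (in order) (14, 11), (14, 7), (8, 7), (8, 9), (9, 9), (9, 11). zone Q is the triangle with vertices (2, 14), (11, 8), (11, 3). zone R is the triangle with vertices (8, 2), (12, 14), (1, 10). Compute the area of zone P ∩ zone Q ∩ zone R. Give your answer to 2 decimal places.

The intersection is the polygon with vertices (8,9), (9,9), (9,9.333), (10.182,8.546), (9.667,7), (8,7).
By the shoelace formula its area is 3.89.

3.89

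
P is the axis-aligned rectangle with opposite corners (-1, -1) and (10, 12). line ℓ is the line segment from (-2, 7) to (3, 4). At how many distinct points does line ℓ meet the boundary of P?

1

The segment meets the boundary at (-1,6.4).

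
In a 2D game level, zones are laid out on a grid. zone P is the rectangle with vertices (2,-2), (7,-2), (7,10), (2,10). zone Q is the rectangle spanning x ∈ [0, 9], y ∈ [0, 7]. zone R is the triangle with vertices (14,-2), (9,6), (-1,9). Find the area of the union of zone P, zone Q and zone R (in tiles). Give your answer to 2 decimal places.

100.76

By inclusion–exclusion:
Individual areas: |zone P| = 60, |zone Q| = 63, |zone R| = 32.5.
|zone P∩zone Q|: x∈[2,7], y∈[0,7] → 5·7 = 35.
|zone P∩zone R| = 11.9167.
|zone Q∩zone R| = 17.7273.
|zone P∩zone Q∩zone R| = 9.9.
|zone P ∪ zone Q ∪ zone R| = 155.5 − 64.6439 + 9.9 = 100.76.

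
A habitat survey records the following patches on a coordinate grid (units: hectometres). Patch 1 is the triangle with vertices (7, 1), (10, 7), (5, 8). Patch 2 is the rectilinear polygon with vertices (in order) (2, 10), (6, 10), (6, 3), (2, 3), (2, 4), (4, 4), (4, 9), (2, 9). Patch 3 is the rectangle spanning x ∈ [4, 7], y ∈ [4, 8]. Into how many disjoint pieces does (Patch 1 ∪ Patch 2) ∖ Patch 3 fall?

3

(Patch 1 ∪ Patch 2) ∖ Patch 3 splits into 3 disjoint pieces (area 11.1857, area 4, area 6).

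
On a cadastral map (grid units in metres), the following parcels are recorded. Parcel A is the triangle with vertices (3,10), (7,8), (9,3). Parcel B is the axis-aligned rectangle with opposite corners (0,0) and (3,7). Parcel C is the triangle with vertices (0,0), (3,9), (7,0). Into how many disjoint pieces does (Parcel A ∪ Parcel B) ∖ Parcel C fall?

2

(Parcel A ∪ Parcel B) ∖ Parcel C splits into 2 disjoint pieces (area 8, area 8.1667).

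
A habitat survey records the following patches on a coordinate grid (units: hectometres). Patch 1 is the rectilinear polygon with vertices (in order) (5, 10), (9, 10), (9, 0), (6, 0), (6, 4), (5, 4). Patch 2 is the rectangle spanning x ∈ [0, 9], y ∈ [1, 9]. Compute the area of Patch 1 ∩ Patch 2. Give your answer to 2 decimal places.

29.00

The intersection is the polygon with vertices (9,1), (6,1), (6,4), (5,4), (5,9), (9,9).
By the shoelace formula its area is 29.00.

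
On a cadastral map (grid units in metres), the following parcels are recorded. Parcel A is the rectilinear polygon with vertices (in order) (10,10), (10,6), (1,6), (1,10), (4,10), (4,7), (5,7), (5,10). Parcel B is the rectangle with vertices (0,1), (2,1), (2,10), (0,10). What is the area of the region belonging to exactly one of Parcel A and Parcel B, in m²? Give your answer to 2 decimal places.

|Parcel A| = 33, |Parcel B| = 18, |Parcel A∩Parcel B| = 4.
|Parcel A △ Parcel B| = |Parcel A| + |Parcel B| − 2·|Parcel A∩Parcel B| = 33 + 18 − 8 = 43.00.

43.00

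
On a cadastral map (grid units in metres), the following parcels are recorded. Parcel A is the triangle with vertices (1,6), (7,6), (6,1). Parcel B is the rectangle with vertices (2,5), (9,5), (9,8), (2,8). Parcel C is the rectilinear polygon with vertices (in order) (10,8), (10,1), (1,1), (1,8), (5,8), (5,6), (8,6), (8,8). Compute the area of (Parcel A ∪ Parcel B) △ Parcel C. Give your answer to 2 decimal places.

37.90

|Parcel A ∪ Parcel B| = 31.1.
|(Parcel A ∪ Parcel B) ∩ Parcel C| = 25.1.
|(Parcel A ∪ Parcel B) △ Parcel C| = 31.1 + 57 − 50.2 = 37.90.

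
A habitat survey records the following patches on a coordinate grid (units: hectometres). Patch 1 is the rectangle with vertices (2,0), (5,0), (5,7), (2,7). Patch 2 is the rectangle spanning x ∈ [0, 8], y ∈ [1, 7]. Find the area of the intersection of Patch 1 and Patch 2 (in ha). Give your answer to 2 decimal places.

18.00

|Patch 1∩Patch 2|: x∈[2,5], y∈[1,7] → 3·6 = 18.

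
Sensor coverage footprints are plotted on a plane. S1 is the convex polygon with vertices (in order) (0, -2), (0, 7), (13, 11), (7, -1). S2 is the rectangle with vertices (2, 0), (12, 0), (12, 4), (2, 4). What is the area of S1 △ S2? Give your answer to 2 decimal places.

|S1| = 97.5, |S2| = 40, |S1∩S2| = 26.
|S1 △ S2| = |S1| + |S2| − 2·|S1∩S2| = 97.5 + 40 − 52 = 85.50.

85.50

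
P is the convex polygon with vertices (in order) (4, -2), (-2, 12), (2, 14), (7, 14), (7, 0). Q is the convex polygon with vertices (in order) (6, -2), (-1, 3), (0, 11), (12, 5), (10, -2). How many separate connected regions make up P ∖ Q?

2

P ∖ Q splits into 2 disjoint pieces (area 1.3692, area 37.2661).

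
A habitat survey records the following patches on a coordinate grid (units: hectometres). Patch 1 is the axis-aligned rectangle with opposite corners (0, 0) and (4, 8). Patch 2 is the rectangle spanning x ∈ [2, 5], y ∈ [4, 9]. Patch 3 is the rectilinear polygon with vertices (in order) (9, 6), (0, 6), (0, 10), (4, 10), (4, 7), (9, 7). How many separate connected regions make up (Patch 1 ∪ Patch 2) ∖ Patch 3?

2

(Patch 1 ∪ Patch 2) ∖ Patch 3 splits into 2 disjoint pieces (area 26, area 2).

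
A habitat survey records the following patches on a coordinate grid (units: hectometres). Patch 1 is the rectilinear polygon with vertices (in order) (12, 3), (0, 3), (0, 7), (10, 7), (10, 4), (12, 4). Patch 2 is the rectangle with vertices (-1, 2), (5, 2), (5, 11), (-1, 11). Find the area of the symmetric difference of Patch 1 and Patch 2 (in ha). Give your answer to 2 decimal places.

56.00

|Patch 1| = 42, |Patch 2| = 54, |Patch 1∩Patch 2| = 20.
|Patch 1 △ Patch 2| = |Patch 1| + |Patch 2| − 2·|Patch 1∩Patch 2| = 42 + 54 − 40 = 56.00.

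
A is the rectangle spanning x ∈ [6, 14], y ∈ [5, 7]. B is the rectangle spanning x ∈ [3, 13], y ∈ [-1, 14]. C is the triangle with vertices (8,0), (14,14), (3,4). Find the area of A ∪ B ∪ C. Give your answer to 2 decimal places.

152.71

By inclusion–exclusion:
Individual areas: |A| = 16, |B| = 150, |C| = 47.
|A∩B|: x∈[6,13], y∈[5,7] → 7·2 = 14.
|A∩C| = 9.1019.
|B∩C| = 46.2879.
|A∩B∩C| = 9.1019.
|A ∪ B ∪ C| = 213 − 69.3898 + 9.1019 = 152.71.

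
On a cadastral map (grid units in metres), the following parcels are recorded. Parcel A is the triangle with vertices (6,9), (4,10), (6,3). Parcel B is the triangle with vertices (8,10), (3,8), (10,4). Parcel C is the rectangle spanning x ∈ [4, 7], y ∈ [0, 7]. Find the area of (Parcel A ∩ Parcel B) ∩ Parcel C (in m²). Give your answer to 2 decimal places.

The region (Parcel A ∩ Parcel B) ∩ Parcel C is the polygon with vertices (6,6.286), (4.878,6.927), (4.857,7), (6,7).
By the shoelace formula its area is 0.44.

0.44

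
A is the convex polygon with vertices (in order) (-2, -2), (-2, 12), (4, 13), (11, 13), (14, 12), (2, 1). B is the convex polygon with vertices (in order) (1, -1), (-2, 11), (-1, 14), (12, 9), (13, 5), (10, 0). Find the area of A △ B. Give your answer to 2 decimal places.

|A| = 127.5, |B| = 151, |A∩B| = 87.2586.
|A △ B| = |A| + |B| − 2·|A∩B| = 127.5 + 151 − 174.5172 = 103.98.

103.98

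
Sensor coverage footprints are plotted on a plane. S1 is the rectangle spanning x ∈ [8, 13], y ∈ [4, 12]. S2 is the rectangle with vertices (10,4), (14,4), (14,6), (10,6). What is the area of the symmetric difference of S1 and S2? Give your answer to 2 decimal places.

|S1∩S2|: x∈[10,13], y∈[4,6] → 3·2 = 6.
|S1 △ S2| = |S1| + |S2| − 2·|S1∩S2| = 40 + 8 − 12 = 36.00.

36.00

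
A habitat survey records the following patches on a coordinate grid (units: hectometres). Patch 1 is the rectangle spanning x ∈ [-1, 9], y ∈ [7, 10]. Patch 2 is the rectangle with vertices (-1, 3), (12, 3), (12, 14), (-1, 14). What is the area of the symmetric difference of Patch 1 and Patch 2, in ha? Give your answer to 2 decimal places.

113.00

|Patch 1∩Patch 2|: x∈[-1,9], y∈[7,10] → 10·3 = 30.
|Patch 1 △ Patch 2| = |Patch 1| + |Patch 2| − 2·|Patch 1∩Patch 2| = 30 + 143 − 60 = 113.00.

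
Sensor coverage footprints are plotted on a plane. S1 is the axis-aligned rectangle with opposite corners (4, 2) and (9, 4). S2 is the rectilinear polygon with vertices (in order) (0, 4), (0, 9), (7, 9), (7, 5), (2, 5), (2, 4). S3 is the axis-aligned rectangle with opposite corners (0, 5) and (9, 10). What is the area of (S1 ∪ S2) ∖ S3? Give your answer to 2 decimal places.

|S1 ∪ S2| = 40.
|(S1 ∪ S2) ∩ S3| = 28.
|(S1 ∪ S2) ∖ S3| = 40 − 28 = 12.00.

12.00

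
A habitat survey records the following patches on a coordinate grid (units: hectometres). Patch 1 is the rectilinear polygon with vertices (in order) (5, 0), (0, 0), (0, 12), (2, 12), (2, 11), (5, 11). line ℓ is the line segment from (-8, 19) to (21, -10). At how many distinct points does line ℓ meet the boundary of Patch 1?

2

The segment meets the boundary at (5,6), (0,11).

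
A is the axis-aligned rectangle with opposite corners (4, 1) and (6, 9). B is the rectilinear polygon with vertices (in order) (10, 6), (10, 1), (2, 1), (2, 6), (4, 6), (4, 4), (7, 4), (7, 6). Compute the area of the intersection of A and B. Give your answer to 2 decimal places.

6.00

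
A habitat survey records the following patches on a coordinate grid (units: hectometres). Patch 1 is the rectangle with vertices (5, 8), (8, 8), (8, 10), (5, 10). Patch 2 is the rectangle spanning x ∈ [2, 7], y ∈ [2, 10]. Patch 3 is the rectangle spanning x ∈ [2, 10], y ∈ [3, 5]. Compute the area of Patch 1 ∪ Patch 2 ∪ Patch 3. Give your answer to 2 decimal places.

48.00

By inclusion–exclusion:
Individual areas: |Patch 1| = 6, |Patch 2| = 40, |Patch 3| = 16.
|Patch 1∩Patch 2|: x∈[5,7], y∈[8,10] → 2·2 = 4.
|Patch 1∩Patch 3| = 0 (no overlap).
|Patch 2∩Patch 3|: x∈[2,7], y∈[3,5] → 5·2 = 10.
|Patch 1∩Patch 2∩Patch 3| = 0.
|Patch 1 ∪ Patch 2 ∪ Patch 3| = 62 − 14 + 0 = 48.00.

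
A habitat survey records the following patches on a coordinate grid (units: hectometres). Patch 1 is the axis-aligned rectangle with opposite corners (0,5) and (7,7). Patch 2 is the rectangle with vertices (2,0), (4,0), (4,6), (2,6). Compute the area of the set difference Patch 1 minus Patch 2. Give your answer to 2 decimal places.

12.00

|Patch 1∩Patch 2|: x∈[2,4], y∈[5,6] → 2·1 = 2.
|Patch 1| = 14.
|Patch 1 ∖ Patch 2| = |Patch 1| − |Patch 1∩Patch 2| = 14 − 2 = 12.00.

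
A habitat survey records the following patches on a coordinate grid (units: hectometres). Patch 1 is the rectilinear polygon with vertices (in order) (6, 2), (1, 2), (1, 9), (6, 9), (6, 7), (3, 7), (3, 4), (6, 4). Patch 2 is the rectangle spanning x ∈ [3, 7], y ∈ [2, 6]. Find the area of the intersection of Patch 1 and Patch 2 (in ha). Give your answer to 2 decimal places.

6.00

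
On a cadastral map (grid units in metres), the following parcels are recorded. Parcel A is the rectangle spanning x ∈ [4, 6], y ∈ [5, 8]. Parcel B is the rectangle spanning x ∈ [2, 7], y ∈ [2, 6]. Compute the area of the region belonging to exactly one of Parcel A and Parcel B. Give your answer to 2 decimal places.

|Parcel A∩Parcel B|: x∈[4,6], y∈[5,6] → 2·1 = 2.
|Parcel A △ Parcel B| = |Parcel A| + |Parcel B| − 2·|Parcel A∩Parcel B| = 6 + 20 − 4 = 22.00.

22.00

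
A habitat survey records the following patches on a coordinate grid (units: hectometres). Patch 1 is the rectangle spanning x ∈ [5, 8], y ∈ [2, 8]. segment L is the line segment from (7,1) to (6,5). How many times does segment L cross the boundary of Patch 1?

1

The segment meets the boundary at (6.75,2).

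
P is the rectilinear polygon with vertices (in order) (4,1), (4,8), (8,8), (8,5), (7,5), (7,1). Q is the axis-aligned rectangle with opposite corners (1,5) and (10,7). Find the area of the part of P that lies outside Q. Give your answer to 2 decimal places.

16.00

|P| = 24, |P∩Q| = 8.
|P ∖ Q| = |P| − |P∩Q| = 24 − 8 = 16.00.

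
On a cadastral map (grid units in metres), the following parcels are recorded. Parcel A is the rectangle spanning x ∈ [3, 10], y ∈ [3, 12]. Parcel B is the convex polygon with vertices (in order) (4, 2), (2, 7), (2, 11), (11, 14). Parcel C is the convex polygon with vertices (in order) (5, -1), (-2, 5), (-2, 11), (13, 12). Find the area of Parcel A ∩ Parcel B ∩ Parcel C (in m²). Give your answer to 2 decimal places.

The intersection is the polygon with vertices (4.583,3), (3.6,3), (3,4.5), (3,11.333), (9.705,11.78).
By the shoelace formula its area is 34.44.

34.44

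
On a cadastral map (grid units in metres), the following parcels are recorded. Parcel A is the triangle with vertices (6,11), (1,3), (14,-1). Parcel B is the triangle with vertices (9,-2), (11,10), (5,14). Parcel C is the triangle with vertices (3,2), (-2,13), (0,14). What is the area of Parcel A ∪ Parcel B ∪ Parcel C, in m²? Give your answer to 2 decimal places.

97.00

By inclusion–exclusion:
Individual areas: |Parcel A| = 62, |Parcel B| = 40, |Parcel C| = 13.5.
|Parcel A∩Parcel B| = 17.7726.
|Parcel A∩Parcel C| = 0.727.
|Parcel B∩Parcel C| = 0.
|Parcel A∩Parcel B∩Parcel C| = 0.
|Parcel A ∪ Parcel B ∪ Parcel C| = 115.5 − 18.4996 + 0 = 97.00.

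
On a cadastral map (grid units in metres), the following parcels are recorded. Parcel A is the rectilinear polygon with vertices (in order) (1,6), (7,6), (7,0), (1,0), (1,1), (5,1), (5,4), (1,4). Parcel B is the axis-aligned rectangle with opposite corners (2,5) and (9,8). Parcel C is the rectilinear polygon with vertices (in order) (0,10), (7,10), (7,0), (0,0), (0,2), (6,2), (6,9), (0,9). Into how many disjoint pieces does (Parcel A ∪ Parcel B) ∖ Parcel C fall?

2

(Parcel A ∪ Parcel B) ∖ Parcel C splits into 2 disjoint pieces (area 20, area 6).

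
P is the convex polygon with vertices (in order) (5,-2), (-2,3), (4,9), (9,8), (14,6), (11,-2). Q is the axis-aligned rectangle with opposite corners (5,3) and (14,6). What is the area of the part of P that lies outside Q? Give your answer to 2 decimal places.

90.69

|P| = 116, |P∩Q| = 25.3125.
|P ∖ Q| = |P| − |P∩Q| = 116 − 25.3125 = 90.69.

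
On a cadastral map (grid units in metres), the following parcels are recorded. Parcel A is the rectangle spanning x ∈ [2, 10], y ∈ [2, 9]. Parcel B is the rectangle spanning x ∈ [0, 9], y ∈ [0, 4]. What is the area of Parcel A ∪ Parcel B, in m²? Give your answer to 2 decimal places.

78.00

By inclusion–exclusion:
Individual areas: |Parcel A| = 56, |Parcel B| = 36.
|Parcel A∩Parcel B|: x∈[2,9], y∈[2,4] → 7·2 = 14.
|Parcel A ∪ Parcel B| = 92 − 14 = 78.00.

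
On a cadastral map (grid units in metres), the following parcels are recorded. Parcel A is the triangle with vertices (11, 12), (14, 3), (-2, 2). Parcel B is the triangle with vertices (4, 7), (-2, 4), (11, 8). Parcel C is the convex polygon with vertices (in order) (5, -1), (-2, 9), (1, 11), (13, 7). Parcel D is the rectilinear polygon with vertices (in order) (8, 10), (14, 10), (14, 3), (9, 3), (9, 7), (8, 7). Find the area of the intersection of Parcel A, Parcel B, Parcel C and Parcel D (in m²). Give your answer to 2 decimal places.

0.71

The intersection is the polygon with vertices (10.48,7.84), (8,7.077), (8,7.571), (10.3,7.9).
By the shoelace formula its area is 0.71.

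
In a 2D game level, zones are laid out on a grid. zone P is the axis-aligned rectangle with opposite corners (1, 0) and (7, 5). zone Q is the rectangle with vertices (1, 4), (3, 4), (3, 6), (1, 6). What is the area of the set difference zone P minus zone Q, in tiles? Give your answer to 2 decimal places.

|zone P∩zone Q|: x∈[1,3], y∈[4,5] → 2·1 = 2.
|zone P| = 30.
|zone P ∖ zone Q| = |zone P| − |zone P∩zone Q| = 30 − 2 = 28.00.

28.00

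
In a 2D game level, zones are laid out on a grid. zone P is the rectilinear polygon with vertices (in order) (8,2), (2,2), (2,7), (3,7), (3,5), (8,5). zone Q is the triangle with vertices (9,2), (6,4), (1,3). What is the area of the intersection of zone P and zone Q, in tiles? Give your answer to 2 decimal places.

6.07

The intersection is the polygon with vertices (2,3.2), (6,4), (8,2.667), (8,2.125), (2,2.875).
By the shoelace formula its area is 6.07.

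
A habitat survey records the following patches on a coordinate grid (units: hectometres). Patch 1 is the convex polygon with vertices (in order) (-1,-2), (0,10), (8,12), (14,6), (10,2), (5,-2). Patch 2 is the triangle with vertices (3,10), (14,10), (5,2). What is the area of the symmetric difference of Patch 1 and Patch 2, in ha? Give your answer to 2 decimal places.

|Patch 1| = 142, |Patch 2| = 44, |Patch 1∩Patch 2| = 40.2353.
|Patch 1 △ Patch 2| = |Patch 1| + |Patch 2| − 2·|Patch 1∩Patch 2| = 142 + 44 − 80.4706 = 105.53.

105.53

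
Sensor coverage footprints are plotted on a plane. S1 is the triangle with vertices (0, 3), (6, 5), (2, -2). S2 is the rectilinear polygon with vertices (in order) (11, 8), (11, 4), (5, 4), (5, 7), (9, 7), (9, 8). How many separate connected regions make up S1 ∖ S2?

1

S1 ∖ S2 is a single connected region.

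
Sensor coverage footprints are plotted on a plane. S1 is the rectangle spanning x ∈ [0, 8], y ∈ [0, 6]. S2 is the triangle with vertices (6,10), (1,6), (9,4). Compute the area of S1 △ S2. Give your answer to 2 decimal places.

56.75

|S1| = 48, |S2| = 21, |S1∩S2| = 6.125.
|S1 △ S2| = |S1| + |S2| − 2·|S1∩S2| = 48 + 21 − 12.25 = 56.75.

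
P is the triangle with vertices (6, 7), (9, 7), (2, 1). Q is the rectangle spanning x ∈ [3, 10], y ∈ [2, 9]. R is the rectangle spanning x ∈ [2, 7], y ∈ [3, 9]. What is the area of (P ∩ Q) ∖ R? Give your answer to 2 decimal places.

2.38

|P ∩ Q| = 8.6667.
|(P ∩ Q) ∩ R| = 6.2857.
|(P ∩ Q) ∖ R| = 8.6667 − 6.2857 = 2.38.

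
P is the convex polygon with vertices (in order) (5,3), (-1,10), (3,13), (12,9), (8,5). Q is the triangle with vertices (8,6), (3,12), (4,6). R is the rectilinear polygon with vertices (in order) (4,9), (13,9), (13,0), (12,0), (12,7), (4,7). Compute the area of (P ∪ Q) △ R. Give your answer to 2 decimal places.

63.00

|P ∪ Q| = 66.
|(P ∪ Q) ∩ R| = 14.
|(P ∪ Q) △ R| = 66 + 25 − 28 = 63.00.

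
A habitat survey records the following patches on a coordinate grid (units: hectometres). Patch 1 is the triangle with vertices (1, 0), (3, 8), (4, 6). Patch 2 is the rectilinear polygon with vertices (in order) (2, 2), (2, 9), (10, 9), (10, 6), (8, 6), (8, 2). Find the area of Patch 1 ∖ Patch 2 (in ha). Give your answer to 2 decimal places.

|Patch 1| = 6, |Patch 1∩Patch 2| = 5.
|Patch 1 ∖ Patch 2| = |Patch 1| − |Patch 1∩Patch 2| = 6 − 5 = 1.00.

1.00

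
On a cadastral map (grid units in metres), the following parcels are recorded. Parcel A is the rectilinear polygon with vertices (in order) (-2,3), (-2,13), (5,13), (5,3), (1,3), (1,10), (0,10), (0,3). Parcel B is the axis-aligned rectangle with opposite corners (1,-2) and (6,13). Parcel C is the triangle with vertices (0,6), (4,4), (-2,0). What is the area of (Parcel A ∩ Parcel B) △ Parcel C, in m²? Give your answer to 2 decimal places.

|Parcel A ∩ Parcel B| = 40.
|(Parcel A ∩ Parcel B) ∩ Parcel C| = 4.5.
|(Parcel A ∩ Parcel B) △ Parcel C| = 40 + 14 − 9 = 45.00.

45.00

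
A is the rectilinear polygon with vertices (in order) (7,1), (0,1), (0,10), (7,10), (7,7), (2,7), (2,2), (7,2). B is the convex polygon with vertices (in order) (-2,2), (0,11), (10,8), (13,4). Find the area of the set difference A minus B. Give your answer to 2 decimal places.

|A| = 38, |A∩B| = 28.1833.
|A ∖ B| = |A| − |A∩B| = 38 − 28.1833 = 9.82.

9.82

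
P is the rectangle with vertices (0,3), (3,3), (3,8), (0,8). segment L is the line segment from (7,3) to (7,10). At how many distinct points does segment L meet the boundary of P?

The segment lies entirely outside P and never meets its boundary.

0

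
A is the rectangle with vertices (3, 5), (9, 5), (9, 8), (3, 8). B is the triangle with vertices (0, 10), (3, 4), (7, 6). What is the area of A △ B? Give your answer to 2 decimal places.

18.00

|A| = 18, |B| = 15, |A∩B| = 7.5.
|A △ B| = |A| + |B| − 2·|A∩B| = 18 + 15 − 15 = 18.00.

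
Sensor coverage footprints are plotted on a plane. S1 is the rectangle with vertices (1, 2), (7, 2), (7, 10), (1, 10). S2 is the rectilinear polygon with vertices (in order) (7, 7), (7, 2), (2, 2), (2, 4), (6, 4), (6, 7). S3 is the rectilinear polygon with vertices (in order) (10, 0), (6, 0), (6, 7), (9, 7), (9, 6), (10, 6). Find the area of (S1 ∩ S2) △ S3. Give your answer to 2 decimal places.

|S1 ∩ S2| = 13.
|(S1 ∩ S2) ∩ S3| = 5.
|(S1 ∩ S2) △ S3| = 13 + 27 − 10 = 30.00.

30.00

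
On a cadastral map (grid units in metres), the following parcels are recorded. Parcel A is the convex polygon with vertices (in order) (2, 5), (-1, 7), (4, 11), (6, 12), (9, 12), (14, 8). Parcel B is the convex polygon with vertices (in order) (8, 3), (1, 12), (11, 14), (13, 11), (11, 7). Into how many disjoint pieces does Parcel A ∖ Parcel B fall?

Parcel A ∖ Parcel B splits into 2 disjoint pieces (area 16.8171, area 2.6786).

2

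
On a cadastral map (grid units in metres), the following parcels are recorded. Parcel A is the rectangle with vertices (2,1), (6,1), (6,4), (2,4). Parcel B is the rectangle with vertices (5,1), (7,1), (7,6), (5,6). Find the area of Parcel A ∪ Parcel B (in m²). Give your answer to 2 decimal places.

19.00

By inclusion–exclusion:
Individual areas: |Parcel A| = 12, |Parcel B| = 10.
|Parcel A∩Parcel B|: x∈[5,6], y∈[1,4] → 1·3 = 3.
|Parcel A ∪ Parcel B| = 22 − 3 = 19.00.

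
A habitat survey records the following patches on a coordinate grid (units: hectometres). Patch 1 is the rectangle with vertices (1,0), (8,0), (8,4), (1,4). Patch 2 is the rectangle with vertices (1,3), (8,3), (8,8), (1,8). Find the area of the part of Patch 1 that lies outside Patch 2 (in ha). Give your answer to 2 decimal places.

|Patch 1∩Patch 2|: x∈[1,8], y∈[3,4] → 7·1 = 7.
|Patch 1| = 28.
|Patch 1 ∖ Patch 2| = |Patch 1| − |Patch 1∩Patch 2| = 28 − 7 = 21.00.

21.00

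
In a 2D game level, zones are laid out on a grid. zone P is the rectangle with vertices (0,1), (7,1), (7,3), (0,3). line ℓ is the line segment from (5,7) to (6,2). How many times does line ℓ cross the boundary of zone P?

1

The segment meets the boundary at (5.8,3).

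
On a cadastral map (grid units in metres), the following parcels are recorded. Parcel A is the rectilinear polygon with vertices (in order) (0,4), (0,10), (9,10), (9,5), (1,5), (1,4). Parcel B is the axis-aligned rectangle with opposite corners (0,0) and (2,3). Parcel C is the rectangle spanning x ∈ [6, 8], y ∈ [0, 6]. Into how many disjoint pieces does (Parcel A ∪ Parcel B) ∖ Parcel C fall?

(Parcel A ∪ Parcel B) ∖ Parcel C splits into 2 disjoint pieces (area 44, area 6).

2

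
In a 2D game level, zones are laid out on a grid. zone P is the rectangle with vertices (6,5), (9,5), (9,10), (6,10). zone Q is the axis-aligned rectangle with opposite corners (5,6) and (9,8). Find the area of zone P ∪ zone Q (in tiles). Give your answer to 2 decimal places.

17.00

By inclusion–exclusion:
Individual areas: |zone P| = 15, |zone Q| = 8.
|zone P∩zone Q|: x∈[6,9], y∈[6,8] → 3·2 = 6.
|zone P ∪ zone Q| = 23 − 6 = 17.00.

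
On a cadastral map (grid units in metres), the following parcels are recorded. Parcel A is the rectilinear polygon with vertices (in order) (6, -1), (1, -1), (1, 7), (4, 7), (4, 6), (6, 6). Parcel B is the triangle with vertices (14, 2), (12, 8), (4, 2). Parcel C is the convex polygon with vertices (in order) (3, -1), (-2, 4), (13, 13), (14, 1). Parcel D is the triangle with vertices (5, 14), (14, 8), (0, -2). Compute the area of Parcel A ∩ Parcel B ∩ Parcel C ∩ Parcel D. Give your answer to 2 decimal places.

1.44

The intersection is the polygon with vertices (6,3.5), (6,2.286), (5.6,2), (4,2).
By the shoelace formula its area is 1.44.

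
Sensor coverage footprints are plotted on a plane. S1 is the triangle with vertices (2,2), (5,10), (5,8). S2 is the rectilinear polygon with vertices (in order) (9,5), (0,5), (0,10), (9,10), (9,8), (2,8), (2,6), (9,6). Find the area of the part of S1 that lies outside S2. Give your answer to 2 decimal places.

1.81

|S1| = 3, |S1∩S2| = 1.1875.
|S1 ∖ S2| = |S1| − |S1∩S2| = 3 − 1.1875 = 1.81.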